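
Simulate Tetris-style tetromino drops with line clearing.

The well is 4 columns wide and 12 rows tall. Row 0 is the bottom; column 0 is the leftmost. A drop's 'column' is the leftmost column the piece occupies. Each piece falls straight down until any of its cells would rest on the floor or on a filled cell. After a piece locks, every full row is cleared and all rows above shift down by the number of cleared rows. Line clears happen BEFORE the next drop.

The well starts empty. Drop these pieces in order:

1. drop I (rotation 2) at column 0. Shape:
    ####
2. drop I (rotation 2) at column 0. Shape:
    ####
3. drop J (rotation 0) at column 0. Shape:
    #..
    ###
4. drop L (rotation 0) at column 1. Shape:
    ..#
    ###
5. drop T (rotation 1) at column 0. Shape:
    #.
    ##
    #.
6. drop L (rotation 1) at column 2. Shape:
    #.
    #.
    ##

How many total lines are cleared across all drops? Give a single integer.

Answer: 4

Derivation:
Drop 1: I rot2 at col 0 lands with bottom-row=0; cleared 1 line(s) (total 1); column heights now [0 0 0 0], max=0
Drop 2: I rot2 at col 0 lands with bottom-row=0; cleared 1 line(s) (total 2); column heights now [0 0 0 0], max=0
Drop 3: J rot0 at col 0 lands with bottom-row=0; cleared 0 line(s) (total 2); column heights now [2 1 1 0], max=2
Drop 4: L rot0 at col 1 lands with bottom-row=1; cleared 1 line(s) (total 3); column heights now [1 1 1 2], max=2
Drop 5: T rot1 at col 0 lands with bottom-row=1; cleared 0 line(s) (total 3); column heights now [4 3 1 2], max=4
Drop 6: L rot1 at col 2 lands with bottom-row=2; cleared 1 line(s) (total 4); column heights now [3 1 4 2], max=4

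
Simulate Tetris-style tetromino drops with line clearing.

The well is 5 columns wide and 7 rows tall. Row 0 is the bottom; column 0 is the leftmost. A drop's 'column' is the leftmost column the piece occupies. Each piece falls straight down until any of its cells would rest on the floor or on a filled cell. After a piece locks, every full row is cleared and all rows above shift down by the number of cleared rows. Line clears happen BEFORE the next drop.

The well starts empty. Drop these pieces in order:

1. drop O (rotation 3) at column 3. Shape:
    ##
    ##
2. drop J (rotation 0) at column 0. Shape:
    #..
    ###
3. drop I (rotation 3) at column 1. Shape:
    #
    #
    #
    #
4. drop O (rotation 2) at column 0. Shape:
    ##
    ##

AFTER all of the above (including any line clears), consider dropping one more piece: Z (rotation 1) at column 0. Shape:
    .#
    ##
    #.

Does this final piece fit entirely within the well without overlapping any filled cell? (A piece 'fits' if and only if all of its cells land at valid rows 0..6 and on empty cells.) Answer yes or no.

Drop 1: O rot3 at col 3 lands with bottom-row=0; cleared 0 line(s) (total 0); column heights now [0 0 0 2 2], max=2
Drop 2: J rot0 at col 0 lands with bottom-row=0; cleared 1 line(s) (total 1); column heights now [1 0 0 1 1], max=1
Drop 3: I rot3 at col 1 lands with bottom-row=0; cleared 0 line(s) (total 1); column heights now [1 4 0 1 1], max=4
Drop 4: O rot2 at col 0 lands with bottom-row=4; cleared 0 line(s) (total 1); column heights now [6 6 0 1 1], max=6
Test piece Z rot1 at col 0 (width 2): heights before test = [6 6 0 1 1]; fits = False

Answer: no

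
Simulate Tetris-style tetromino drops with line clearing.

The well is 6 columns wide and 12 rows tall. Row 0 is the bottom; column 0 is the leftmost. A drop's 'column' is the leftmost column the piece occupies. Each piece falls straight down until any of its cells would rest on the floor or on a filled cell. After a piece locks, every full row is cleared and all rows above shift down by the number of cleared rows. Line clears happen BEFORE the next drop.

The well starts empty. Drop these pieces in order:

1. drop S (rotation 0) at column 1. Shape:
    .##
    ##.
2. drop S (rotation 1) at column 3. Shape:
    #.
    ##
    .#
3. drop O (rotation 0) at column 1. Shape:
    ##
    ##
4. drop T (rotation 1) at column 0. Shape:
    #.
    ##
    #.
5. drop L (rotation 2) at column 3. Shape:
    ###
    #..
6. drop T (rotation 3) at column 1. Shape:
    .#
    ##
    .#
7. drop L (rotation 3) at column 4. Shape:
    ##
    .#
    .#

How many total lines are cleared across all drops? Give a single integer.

Answer: 2

Derivation:
Drop 1: S rot0 at col 1 lands with bottom-row=0; cleared 0 line(s) (total 0); column heights now [0 1 2 2 0 0], max=2
Drop 2: S rot1 at col 3 lands with bottom-row=1; cleared 0 line(s) (total 0); column heights now [0 1 2 4 3 0], max=4
Drop 3: O rot0 at col 1 lands with bottom-row=2; cleared 0 line(s) (total 0); column heights now [0 4 4 4 3 0], max=4
Drop 4: T rot1 at col 0 lands with bottom-row=3; cleared 0 line(s) (total 0); column heights now [6 5 4 4 3 0], max=6
Drop 5: L rot2 at col 3 lands with bottom-row=4; cleared 0 line(s) (total 0); column heights now [6 5 4 6 6 6], max=6
Drop 6: T rot3 at col 1 lands with bottom-row=4; cleared 1 line(s) (total 1); column heights now [5 5 6 5 3 0], max=6
Drop 7: L rot3 at col 4 lands with bottom-row=1; cleared 1 line(s) (total 2); column heights now [4 4 5 4 3 3], max=5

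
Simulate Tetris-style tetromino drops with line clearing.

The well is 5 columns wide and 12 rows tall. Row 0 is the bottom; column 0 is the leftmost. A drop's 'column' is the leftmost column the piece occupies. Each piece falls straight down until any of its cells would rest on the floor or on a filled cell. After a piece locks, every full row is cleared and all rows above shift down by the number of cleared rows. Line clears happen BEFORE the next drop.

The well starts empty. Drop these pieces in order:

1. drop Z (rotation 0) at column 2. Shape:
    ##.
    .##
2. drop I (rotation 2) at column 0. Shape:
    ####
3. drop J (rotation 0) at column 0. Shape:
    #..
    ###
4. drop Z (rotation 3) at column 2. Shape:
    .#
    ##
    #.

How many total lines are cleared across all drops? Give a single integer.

Answer: 0

Derivation:
Drop 1: Z rot0 at col 2 lands with bottom-row=0; cleared 0 line(s) (total 0); column heights now [0 0 2 2 1], max=2
Drop 2: I rot2 at col 0 lands with bottom-row=2; cleared 0 line(s) (total 0); column heights now [3 3 3 3 1], max=3
Drop 3: J rot0 at col 0 lands with bottom-row=3; cleared 0 line(s) (total 0); column heights now [5 4 4 3 1], max=5
Drop 4: Z rot3 at col 2 lands with bottom-row=4; cleared 0 line(s) (total 0); column heights now [5 4 6 7 1], max=7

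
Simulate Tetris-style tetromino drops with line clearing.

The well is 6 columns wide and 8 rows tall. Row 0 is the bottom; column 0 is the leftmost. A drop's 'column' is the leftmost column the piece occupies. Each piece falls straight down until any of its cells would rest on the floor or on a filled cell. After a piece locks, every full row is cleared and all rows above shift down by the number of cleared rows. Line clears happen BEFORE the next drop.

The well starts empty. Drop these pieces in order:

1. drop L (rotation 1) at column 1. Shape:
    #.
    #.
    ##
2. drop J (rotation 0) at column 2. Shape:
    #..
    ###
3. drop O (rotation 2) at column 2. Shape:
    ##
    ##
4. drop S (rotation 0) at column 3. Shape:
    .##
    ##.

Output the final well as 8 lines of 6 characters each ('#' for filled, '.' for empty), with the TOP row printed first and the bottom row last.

Drop 1: L rot1 at col 1 lands with bottom-row=0; cleared 0 line(s) (total 0); column heights now [0 3 1 0 0 0], max=3
Drop 2: J rot0 at col 2 lands with bottom-row=1; cleared 0 line(s) (total 0); column heights now [0 3 3 2 2 0], max=3
Drop 3: O rot2 at col 2 lands with bottom-row=3; cleared 0 line(s) (total 0); column heights now [0 3 5 5 2 0], max=5
Drop 4: S rot0 at col 3 lands with bottom-row=5; cleared 0 line(s) (total 0); column heights now [0 3 5 6 7 7], max=7

Answer: ......
....##
...##.
..##..
..##..
.##...
.####.
.##...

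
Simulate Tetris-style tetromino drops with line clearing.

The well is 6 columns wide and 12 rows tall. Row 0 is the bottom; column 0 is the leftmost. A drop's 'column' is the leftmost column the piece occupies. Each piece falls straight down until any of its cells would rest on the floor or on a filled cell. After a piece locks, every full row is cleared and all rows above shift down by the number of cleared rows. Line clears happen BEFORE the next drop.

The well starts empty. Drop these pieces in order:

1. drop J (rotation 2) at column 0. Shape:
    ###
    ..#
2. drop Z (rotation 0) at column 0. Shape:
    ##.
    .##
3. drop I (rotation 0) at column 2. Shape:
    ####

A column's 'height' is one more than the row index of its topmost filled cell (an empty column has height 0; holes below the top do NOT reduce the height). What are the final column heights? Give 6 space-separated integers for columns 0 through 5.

Drop 1: J rot2 at col 0 lands with bottom-row=0; cleared 0 line(s) (total 0); column heights now [2 2 2 0 0 0], max=2
Drop 2: Z rot0 at col 0 lands with bottom-row=2; cleared 0 line(s) (total 0); column heights now [4 4 3 0 0 0], max=4
Drop 3: I rot0 at col 2 lands with bottom-row=3; cleared 1 line(s) (total 1); column heights now [2 3 3 0 0 0], max=3

Answer: 2 3 3 0 0 0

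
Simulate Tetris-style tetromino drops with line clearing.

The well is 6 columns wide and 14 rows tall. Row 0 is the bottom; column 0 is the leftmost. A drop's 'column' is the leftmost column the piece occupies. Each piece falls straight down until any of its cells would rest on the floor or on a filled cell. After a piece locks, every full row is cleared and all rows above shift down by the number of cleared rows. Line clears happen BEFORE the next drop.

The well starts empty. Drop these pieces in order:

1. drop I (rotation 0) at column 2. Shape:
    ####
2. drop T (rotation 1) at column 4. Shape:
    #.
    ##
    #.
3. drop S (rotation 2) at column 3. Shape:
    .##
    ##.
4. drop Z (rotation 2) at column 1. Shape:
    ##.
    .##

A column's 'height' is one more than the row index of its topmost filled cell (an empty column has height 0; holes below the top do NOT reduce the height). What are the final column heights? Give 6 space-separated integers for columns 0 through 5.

Answer: 0 7 7 6 6 6

Derivation:
Drop 1: I rot0 at col 2 lands with bottom-row=0; cleared 0 line(s) (total 0); column heights now [0 0 1 1 1 1], max=1
Drop 2: T rot1 at col 4 lands with bottom-row=1; cleared 0 line(s) (total 0); column heights now [0 0 1 1 4 3], max=4
Drop 3: S rot2 at col 3 lands with bottom-row=4; cleared 0 line(s) (total 0); column heights now [0 0 1 5 6 6], max=6
Drop 4: Z rot2 at col 1 lands with bottom-row=5; cleared 0 line(s) (total 0); column heights now [0 7 7 6 6 6], max=7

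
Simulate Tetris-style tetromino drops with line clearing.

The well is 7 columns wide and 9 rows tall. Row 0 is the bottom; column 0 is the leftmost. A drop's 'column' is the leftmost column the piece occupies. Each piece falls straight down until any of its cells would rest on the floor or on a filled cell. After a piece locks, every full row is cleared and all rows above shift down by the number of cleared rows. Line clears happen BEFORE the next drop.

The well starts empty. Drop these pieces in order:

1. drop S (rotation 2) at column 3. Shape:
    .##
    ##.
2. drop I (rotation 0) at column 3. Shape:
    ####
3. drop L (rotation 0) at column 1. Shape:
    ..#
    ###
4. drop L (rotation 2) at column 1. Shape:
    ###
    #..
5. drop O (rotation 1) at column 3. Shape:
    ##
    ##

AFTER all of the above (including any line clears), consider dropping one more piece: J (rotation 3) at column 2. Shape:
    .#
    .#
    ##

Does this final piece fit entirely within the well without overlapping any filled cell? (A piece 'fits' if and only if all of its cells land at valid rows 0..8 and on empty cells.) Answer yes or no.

Drop 1: S rot2 at col 3 lands with bottom-row=0; cleared 0 line(s) (total 0); column heights now [0 0 0 1 2 2 0], max=2
Drop 2: I rot0 at col 3 lands with bottom-row=2; cleared 0 line(s) (total 0); column heights now [0 0 0 3 3 3 3], max=3
Drop 3: L rot0 at col 1 lands with bottom-row=3; cleared 0 line(s) (total 0); column heights now [0 4 4 5 3 3 3], max=5
Drop 4: L rot2 at col 1 lands with bottom-row=4; cleared 0 line(s) (total 0); column heights now [0 6 6 6 3 3 3], max=6
Drop 5: O rot1 at col 3 lands with bottom-row=6; cleared 0 line(s) (total 0); column heights now [0 6 6 8 8 3 3], max=8
Test piece J rot3 at col 2 (width 2): heights before test = [0 6 6 8 8 3 3]; fits = False

Answer: no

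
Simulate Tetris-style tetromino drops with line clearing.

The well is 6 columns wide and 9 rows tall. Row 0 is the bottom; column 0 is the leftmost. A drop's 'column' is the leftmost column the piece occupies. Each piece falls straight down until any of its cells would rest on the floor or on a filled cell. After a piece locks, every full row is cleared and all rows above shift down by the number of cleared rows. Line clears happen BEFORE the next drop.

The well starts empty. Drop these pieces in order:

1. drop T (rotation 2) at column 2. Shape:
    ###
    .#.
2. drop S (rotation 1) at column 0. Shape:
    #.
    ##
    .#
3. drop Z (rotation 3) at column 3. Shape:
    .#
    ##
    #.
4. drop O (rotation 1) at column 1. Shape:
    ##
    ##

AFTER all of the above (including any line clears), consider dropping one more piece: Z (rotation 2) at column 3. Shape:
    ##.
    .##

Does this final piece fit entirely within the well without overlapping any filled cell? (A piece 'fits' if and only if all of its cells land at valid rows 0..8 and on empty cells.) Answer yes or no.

Answer: yes

Derivation:
Drop 1: T rot2 at col 2 lands with bottom-row=0; cleared 0 line(s) (total 0); column heights now [0 0 2 2 2 0], max=2
Drop 2: S rot1 at col 0 lands with bottom-row=0; cleared 0 line(s) (total 0); column heights now [3 2 2 2 2 0], max=3
Drop 3: Z rot3 at col 3 lands with bottom-row=2; cleared 0 line(s) (total 0); column heights now [3 2 2 4 5 0], max=5
Drop 4: O rot1 at col 1 lands with bottom-row=2; cleared 0 line(s) (total 0); column heights now [3 4 4 4 5 0], max=5
Test piece Z rot2 at col 3 (width 3): heights before test = [3 4 4 4 5 0]; fits = True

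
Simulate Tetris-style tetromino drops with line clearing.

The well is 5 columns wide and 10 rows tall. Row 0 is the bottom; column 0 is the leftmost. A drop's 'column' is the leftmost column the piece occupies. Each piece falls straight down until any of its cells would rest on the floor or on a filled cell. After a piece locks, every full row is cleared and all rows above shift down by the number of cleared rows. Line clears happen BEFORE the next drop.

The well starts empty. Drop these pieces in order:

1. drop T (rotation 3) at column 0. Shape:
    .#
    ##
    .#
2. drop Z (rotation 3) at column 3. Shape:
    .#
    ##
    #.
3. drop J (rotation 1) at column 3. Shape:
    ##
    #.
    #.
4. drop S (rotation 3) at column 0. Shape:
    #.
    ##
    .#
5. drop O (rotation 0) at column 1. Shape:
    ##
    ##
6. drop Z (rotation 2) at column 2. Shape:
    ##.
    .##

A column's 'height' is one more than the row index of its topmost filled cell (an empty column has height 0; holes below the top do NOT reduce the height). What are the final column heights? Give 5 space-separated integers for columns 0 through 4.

Answer: 6 7 8 8 7

Derivation:
Drop 1: T rot3 at col 0 lands with bottom-row=0; cleared 0 line(s) (total 0); column heights now [2 3 0 0 0], max=3
Drop 2: Z rot3 at col 3 lands with bottom-row=0; cleared 0 line(s) (total 0); column heights now [2 3 0 2 3], max=3
Drop 3: J rot1 at col 3 lands with bottom-row=2; cleared 0 line(s) (total 0); column heights now [2 3 0 5 5], max=5
Drop 4: S rot3 at col 0 lands with bottom-row=3; cleared 0 line(s) (total 0); column heights now [6 5 0 5 5], max=6
Drop 5: O rot0 at col 1 lands with bottom-row=5; cleared 0 line(s) (total 0); column heights now [6 7 7 5 5], max=7
Drop 6: Z rot2 at col 2 lands with bottom-row=6; cleared 0 line(s) (total 0); column heights now [6 7 8 8 7], max=8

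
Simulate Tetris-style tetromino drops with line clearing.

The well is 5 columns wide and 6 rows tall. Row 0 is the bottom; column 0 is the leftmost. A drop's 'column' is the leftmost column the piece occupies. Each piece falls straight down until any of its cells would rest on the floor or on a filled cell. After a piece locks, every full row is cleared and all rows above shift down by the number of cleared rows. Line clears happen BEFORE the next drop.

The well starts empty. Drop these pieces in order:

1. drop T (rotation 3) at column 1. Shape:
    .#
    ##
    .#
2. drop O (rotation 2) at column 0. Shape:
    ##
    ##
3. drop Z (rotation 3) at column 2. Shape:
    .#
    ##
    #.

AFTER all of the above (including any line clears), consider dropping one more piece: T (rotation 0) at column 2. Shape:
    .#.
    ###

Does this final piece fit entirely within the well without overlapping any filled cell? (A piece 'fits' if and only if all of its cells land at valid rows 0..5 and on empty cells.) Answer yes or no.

Drop 1: T rot3 at col 1 lands with bottom-row=0; cleared 0 line(s) (total 0); column heights now [0 2 3 0 0], max=3
Drop 2: O rot2 at col 0 lands with bottom-row=2; cleared 0 line(s) (total 0); column heights now [4 4 3 0 0], max=4
Drop 3: Z rot3 at col 2 lands with bottom-row=3; cleared 0 line(s) (total 0); column heights now [4 4 5 6 0], max=6
Test piece T rot0 at col 2 (width 3): heights before test = [4 4 5 6 0]; fits = False

Answer: no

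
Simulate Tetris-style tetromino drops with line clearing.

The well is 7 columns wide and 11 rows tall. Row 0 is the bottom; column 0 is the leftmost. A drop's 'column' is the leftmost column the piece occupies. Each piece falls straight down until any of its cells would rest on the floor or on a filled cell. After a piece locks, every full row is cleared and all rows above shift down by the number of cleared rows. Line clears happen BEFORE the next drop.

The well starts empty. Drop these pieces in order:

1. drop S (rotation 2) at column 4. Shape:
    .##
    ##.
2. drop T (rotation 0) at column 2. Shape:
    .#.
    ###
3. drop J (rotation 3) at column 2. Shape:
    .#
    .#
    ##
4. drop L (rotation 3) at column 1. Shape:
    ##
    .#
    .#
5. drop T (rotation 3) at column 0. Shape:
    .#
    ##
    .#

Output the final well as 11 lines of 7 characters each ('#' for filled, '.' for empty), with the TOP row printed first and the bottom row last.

Answer: .......
.#.....
##.....
.#.....
.##....
..##...
..##...
..##...
...#...
..#####
....##.

Derivation:
Drop 1: S rot2 at col 4 lands with bottom-row=0; cleared 0 line(s) (total 0); column heights now [0 0 0 0 1 2 2], max=2
Drop 2: T rot0 at col 2 lands with bottom-row=1; cleared 0 line(s) (total 0); column heights now [0 0 2 3 2 2 2], max=3
Drop 3: J rot3 at col 2 lands with bottom-row=3; cleared 0 line(s) (total 0); column heights now [0 0 4 6 2 2 2], max=6
Drop 4: L rot3 at col 1 lands with bottom-row=4; cleared 0 line(s) (total 0); column heights now [0 7 7 6 2 2 2], max=7
Drop 5: T rot3 at col 0 lands with bottom-row=7; cleared 0 line(s) (total 0); column heights now [9 10 7 6 2 2 2], max=10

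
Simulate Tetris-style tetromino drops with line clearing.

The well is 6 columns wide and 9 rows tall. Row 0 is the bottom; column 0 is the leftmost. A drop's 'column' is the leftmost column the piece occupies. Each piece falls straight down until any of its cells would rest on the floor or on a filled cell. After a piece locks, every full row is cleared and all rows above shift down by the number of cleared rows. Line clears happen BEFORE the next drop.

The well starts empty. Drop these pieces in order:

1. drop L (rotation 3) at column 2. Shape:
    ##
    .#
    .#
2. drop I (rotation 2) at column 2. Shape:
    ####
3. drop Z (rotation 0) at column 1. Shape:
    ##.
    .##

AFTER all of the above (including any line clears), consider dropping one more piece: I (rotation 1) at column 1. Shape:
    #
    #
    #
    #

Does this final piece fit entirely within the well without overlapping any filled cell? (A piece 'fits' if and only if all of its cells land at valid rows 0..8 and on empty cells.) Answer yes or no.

Answer: no

Derivation:
Drop 1: L rot3 at col 2 lands with bottom-row=0; cleared 0 line(s) (total 0); column heights now [0 0 3 3 0 0], max=3
Drop 2: I rot2 at col 2 lands with bottom-row=3; cleared 0 line(s) (total 0); column heights now [0 0 4 4 4 4], max=4
Drop 3: Z rot0 at col 1 lands with bottom-row=4; cleared 0 line(s) (total 0); column heights now [0 6 6 5 4 4], max=6
Test piece I rot1 at col 1 (width 1): heights before test = [0 6 6 5 4 4]; fits = False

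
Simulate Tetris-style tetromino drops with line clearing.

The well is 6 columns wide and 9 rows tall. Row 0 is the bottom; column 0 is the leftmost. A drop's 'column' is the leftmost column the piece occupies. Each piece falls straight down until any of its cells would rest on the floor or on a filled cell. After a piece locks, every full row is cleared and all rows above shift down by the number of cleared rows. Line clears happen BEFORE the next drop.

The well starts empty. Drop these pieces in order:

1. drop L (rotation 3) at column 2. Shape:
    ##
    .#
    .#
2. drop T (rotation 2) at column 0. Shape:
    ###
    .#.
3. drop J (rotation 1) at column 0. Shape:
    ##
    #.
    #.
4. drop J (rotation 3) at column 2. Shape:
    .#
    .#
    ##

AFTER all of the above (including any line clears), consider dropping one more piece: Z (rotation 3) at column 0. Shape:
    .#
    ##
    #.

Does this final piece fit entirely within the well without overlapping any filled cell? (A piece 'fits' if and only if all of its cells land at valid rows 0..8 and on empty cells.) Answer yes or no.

Answer: no

Derivation:
Drop 1: L rot3 at col 2 lands with bottom-row=0; cleared 0 line(s) (total 0); column heights now [0 0 3 3 0 0], max=3
Drop 2: T rot2 at col 0 lands with bottom-row=2; cleared 0 line(s) (total 0); column heights now [4 4 4 3 0 0], max=4
Drop 3: J rot1 at col 0 lands with bottom-row=4; cleared 0 line(s) (total 0); column heights now [7 7 4 3 0 0], max=7
Drop 4: J rot3 at col 2 lands with bottom-row=4; cleared 0 line(s) (total 0); column heights now [7 7 5 7 0 0], max=7
Test piece Z rot3 at col 0 (width 2): heights before test = [7 7 5 7 0 0]; fits = False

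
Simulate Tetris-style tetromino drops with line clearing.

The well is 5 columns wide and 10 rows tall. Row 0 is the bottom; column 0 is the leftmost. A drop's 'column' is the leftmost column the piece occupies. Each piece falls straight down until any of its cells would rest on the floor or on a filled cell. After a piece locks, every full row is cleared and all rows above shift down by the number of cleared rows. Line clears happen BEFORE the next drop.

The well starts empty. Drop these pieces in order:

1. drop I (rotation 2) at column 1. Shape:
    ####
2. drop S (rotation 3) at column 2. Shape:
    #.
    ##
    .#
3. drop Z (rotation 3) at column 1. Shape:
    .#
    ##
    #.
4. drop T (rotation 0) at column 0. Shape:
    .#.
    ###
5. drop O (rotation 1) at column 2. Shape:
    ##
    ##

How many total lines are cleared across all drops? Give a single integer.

Drop 1: I rot2 at col 1 lands with bottom-row=0; cleared 0 line(s) (total 0); column heights now [0 1 1 1 1], max=1
Drop 2: S rot3 at col 2 lands with bottom-row=1; cleared 0 line(s) (total 0); column heights now [0 1 4 3 1], max=4
Drop 3: Z rot3 at col 1 lands with bottom-row=3; cleared 0 line(s) (total 0); column heights now [0 5 6 3 1], max=6
Drop 4: T rot0 at col 0 lands with bottom-row=6; cleared 0 line(s) (total 0); column heights now [7 8 7 3 1], max=8
Drop 5: O rot1 at col 2 lands with bottom-row=7; cleared 0 line(s) (total 0); column heights now [7 8 9 9 1], max=9

Answer: 0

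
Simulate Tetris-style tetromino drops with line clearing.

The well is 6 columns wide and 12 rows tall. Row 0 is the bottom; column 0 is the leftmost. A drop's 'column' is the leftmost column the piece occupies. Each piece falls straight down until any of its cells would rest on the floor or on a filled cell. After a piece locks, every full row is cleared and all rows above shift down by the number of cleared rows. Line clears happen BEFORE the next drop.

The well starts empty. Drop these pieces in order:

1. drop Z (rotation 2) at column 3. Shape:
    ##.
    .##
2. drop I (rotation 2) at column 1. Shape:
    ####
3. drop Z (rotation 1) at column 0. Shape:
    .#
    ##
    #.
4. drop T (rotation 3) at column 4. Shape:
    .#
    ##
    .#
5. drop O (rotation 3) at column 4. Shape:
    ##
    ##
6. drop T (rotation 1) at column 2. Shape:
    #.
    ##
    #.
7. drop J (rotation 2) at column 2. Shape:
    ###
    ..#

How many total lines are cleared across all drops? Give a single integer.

Drop 1: Z rot2 at col 3 lands with bottom-row=0; cleared 0 line(s) (total 0); column heights now [0 0 0 2 2 1], max=2
Drop 2: I rot2 at col 1 lands with bottom-row=2; cleared 0 line(s) (total 0); column heights now [0 3 3 3 3 1], max=3
Drop 3: Z rot1 at col 0 lands with bottom-row=2; cleared 0 line(s) (total 0); column heights now [4 5 3 3 3 1], max=5
Drop 4: T rot3 at col 4 lands with bottom-row=2; cleared 1 line(s) (total 1); column heights now [3 4 0 2 3 4], max=4
Drop 5: O rot3 at col 4 lands with bottom-row=4; cleared 0 line(s) (total 1); column heights now [3 4 0 2 6 6], max=6
Drop 6: T rot1 at col 2 lands with bottom-row=1; cleared 1 line(s) (total 2); column heights now [0 3 3 2 5 5], max=5
Drop 7: J rot2 at col 2 lands with bottom-row=5; cleared 0 line(s) (total 2); column heights now [0 3 7 7 7 5], max=7

Answer: 2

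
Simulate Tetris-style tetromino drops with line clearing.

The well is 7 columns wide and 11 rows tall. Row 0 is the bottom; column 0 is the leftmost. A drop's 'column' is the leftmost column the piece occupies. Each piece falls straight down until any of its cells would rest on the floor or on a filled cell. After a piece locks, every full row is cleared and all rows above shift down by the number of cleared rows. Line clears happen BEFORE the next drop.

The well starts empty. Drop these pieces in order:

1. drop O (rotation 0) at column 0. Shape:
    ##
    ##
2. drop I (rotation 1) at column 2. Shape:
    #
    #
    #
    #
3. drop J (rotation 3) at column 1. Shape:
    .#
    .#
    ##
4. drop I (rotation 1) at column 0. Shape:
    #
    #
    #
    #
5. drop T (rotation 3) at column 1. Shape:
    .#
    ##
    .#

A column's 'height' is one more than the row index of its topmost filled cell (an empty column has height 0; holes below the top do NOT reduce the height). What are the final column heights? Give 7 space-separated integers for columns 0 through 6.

Answer: 6 9 10 0 0 0 0

Derivation:
Drop 1: O rot0 at col 0 lands with bottom-row=0; cleared 0 line(s) (total 0); column heights now [2 2 0 0 0 0 0], max=2
Drop 2: I rot1 at col 2 lands with bottom-row=0; cleared 0 line(s) (total 0); column heights now [2 2 4 0 0 0 0], max=4
Drop 3: J rot3 at col 1 lands with bottom-row=4; cleared 0 line(s) (total 0); column heights now [2 5 7 0 0 0 0], max=7
Drop 4: I rot1 at col 0 lands with bottom-row=2; cleared 0 line(s) (total 0); column heights now [6 5 7 0 0 0 0], max=7
Drop 5: T rot3 at col 1 lands with bottom-row=7; cleared 0 line(s) (total 0); column heights now [6 9 10 0 0 0 0], max=10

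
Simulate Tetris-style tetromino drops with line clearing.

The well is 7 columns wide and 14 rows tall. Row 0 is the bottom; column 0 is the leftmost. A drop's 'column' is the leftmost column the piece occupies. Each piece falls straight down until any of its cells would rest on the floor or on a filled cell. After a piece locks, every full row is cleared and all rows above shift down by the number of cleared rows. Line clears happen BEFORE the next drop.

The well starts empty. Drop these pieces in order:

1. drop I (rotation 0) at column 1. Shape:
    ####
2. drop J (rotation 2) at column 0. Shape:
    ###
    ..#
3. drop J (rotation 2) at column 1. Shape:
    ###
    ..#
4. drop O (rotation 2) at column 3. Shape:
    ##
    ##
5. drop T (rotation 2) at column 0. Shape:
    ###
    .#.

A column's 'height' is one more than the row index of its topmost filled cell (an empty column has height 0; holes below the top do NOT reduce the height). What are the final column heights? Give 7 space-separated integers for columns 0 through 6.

Answer: 6 6 6 6 6 0 0

Derivation:
Drop 1: I rot0 at col 1 lands with bottom-row=0; cleared 0 line(s) (total 0); column heights now [0 1 1 1 1 0 0], max=1
Drop 2: J rot2 at col 0 lands with bottom-row=1; cleared 0 line(s) (total 0); column heights now [3 3 3 1 1 0 0], max=3
Drop 3: J rot2 at col 1 lands with bottom-row=2; cleared 0 line(s) (total 0); column heights now [3 4 4 4 1 0 0], max=4
Drop 4: O rot2 at col 3 lands with bottom-row=4; cleared 0 line(s) (total 0); column heights now [3 4 4 6 6 0 0], max=6
Drop 5: T rot2 at col 0 lands with bottom-row=4; cleared 0 line(s) (total 0); column heights now [6 6 6 6 6 0 0], max=6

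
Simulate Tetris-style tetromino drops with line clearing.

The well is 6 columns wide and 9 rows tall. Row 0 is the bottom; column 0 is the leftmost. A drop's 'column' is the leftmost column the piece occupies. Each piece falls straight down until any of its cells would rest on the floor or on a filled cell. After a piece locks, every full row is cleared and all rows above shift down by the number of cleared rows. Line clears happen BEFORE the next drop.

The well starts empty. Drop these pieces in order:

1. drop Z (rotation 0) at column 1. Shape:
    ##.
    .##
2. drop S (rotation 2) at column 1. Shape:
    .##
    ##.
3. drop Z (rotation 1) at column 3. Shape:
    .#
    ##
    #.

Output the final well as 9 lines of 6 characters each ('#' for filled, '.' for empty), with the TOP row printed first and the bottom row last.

Answer: ......
......
....#.
...##.
...#..
..##..
.##...
.##...
..##..

Derivation:
Drop 1: Z rot0 at col 1 lands with bottom-row=0; cleared 0 line(s) (total 0); column heights now [0 2 2 1 0 0], max=2
Drop 2: S rot2 at col 1 lands with bottom-row=2; cleared 0 line(s) (total 0); column heights now [0 3 4 4 0 0], max=4
Drop 3: Z rot1 at col 3 lands with bottom-row=4; cleared 0 line(s) (total 0); column heights now [0 3 4 6 7 0], max=7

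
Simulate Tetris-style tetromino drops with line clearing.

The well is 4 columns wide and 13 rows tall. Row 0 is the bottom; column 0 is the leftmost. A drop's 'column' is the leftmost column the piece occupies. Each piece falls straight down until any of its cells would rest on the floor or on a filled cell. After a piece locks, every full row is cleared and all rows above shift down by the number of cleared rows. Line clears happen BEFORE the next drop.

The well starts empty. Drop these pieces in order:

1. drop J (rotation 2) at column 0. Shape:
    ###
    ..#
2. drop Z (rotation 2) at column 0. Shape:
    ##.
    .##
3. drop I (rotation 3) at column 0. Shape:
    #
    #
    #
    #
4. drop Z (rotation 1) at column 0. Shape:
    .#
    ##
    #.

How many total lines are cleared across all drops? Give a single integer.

Answer: 0

Derivation:
Drop 1: J rot2 at col 0 lands with bottom-row=0; cleared 0 line(s) (total 0); column heights now [2 2 2 0], max=2
Drop 2: Z rot2 at col 0 lands with bottom-row=2; cleared 0 line(s) (total 0); column heights now [4 4 3 0], max=4
Drop 3: I rot3 at col 0 lands with bottom-row=4; cleared 0 line(s) (total 0); column heights now [8 4 3 0], max=8
Drop 4: Z rot1 at col 0 lands with bottom-row=8; cleared 0 line(s) (total 0); column heights now [10 11 3 0], max=11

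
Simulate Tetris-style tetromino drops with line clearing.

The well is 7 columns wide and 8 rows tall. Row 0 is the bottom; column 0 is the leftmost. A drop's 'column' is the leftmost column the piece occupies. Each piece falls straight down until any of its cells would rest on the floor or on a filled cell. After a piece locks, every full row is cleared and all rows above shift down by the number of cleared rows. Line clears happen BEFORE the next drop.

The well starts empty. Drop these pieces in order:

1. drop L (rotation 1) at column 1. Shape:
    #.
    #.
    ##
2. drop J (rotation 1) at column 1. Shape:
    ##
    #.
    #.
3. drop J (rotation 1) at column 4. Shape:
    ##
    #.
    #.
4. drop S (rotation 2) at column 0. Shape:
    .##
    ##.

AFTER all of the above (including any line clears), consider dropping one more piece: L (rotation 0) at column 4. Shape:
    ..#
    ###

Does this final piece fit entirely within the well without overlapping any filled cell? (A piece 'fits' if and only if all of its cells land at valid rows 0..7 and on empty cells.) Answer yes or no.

Drop 1: L rot1 at col 1 lands with bottom-row=0; cleared 0 line(s) (total 0); column heights now [0 3 1 0 0 0 0], max=3
Drop 2: J rot1 at col 1 lands with bottom-row=3; cleared 0 line(s) (total 0); column heights now [0 6 6 0 0 0 0], max=6
Drop 3: J rot1 at col 4 lands with bottom-row=0; cleared 0 line(s) (total 0); column heights now [0 6 6 0 3 3 0], max=6
Drop 4: S rot2 at col 0 lands with bottom-row=6; cleared 0 line(s) (total 0); column heights now [7 8 8 0 3 3 0], max=8
Test piece L rot0 at col 4 (width 3): heights before test = [7 8 8 0 3 3 0]; fits = True

Answer: yes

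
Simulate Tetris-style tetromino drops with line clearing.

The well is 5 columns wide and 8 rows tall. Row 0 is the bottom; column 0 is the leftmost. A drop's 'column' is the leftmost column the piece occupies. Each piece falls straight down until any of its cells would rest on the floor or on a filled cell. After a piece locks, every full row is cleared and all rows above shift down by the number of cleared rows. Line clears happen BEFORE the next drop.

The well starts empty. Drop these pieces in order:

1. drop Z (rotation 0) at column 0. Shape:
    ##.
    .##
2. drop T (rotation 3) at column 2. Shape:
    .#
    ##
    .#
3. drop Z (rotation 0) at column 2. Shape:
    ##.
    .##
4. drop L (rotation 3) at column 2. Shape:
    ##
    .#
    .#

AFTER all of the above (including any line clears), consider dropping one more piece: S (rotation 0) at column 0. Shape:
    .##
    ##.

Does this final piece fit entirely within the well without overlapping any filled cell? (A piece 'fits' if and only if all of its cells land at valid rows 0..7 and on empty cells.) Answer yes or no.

Drop 1: Z rot0 at col 0 lands with bottom-row=0; cleared 0 line(s) (total 0); column heights now [2 2 1 0 0], max=2
Drop 2: T rot3 at col 2 lands with bottom-row=0; cleared 0 line(s) (total 0); column heights now [2 2 2 3 0], max=3
Drop 3: Z rot0 at col 2 lands with bottom-row=3; cleared 0 line(s) (total 0); column heights now [2 2 5 5 4], max=5
Drop 4: L rot3 at col 2 lands with bottom-row=5; cleared 0 line(s) (total 0); column heights now [2 2 8 8 4], max=8
Test piece S rot0 at col 0 (width 3): heights before test = [2 2 8 8 4]; fits = False

Answer: no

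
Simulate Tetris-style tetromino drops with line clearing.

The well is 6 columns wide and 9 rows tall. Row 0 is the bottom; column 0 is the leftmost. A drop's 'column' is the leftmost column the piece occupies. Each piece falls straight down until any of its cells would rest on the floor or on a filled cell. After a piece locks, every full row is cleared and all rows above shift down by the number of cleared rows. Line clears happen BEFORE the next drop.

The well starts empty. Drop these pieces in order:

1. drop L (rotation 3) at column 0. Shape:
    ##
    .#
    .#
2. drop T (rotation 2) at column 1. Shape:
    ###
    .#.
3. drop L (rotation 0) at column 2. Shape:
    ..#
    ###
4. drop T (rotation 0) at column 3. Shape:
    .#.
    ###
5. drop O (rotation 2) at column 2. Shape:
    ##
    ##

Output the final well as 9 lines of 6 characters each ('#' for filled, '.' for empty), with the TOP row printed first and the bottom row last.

Answer: ..##..
..###.
...###
....#.
..###.
.###..
###...
.#....
.#....

Derivation:
Drop 1: L rot3 at col 0 lands with bottom-row=0; cleared 0 line(s) (total 0); column heights now [3 3 0 0 0 0], max=3
Drop 2: T rot2 at col 1 lands with bottom-row=2; cleared 0 line(s) (total 0); column heights now [3 4 4 4 0 0], max=4
Drop 3: L rot0 at col 2 lands with bottom-row=4; cleared 0 line(s) (total 0); column heights now [3 4 5 5 6 0], max=6
Drop 4: T rot0 at col 3 lands with bottom-row=6; cleared 0 line(s) (total 0); column heights now [3 4 5 7 8 7], max=8
Drop 5: O rot2 at col 2 lands with bottom-row=7; cleared 0 line(s) (total 0); column heights now [3 4 9 9 8 7], max=9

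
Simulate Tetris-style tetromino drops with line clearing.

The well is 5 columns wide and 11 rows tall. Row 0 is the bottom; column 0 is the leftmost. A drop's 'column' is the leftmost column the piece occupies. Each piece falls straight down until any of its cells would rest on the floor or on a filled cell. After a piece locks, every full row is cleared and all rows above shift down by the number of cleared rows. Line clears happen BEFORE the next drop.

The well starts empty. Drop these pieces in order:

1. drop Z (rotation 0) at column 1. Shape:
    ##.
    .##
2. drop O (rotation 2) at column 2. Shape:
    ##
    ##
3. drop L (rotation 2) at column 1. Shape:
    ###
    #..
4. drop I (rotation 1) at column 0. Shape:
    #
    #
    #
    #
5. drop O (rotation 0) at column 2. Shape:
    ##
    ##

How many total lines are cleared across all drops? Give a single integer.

Answer: 0

Derivation:
Drop 1: Z rot0 at col 1 lands with bottom-row=0; cleared 0 line(s) (total 0); column heights now [0 2 2 1 0], max=2
Drop 2: O rot2 at col 2 lands with bottom-row=2; cleared 0 line(s) (total 0); column heights now [0 2 4 4 0], max=4
Drop 3: L rot2 at col 1 lands with bottom-row=3; cleared 0 line(s) (total 0); column heights now [0 5 5 5 0], max=5
Drop 4: I rot1 at col 0 lands with bottom-row=0; cleared 0 line(s) (total 0); column heights now [4 5 5 5 0], max=5
Drop 5: O rot0 at col 2 lands with bottom-row=5; cleared 0 line(s) (total 0); column heights now [4 5 7 7 0], max=7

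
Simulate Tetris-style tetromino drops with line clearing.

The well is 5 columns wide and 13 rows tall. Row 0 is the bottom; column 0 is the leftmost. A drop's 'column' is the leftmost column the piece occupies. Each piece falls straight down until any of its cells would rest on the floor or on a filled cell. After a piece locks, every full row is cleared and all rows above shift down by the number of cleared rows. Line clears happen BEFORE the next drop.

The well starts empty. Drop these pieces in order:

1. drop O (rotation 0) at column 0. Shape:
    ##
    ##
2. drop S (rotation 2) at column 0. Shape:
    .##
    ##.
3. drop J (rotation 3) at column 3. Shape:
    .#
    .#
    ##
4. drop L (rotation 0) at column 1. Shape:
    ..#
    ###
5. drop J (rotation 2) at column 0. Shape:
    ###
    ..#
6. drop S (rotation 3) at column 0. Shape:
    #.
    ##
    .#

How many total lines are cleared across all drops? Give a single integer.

Drop 1: O rot0 at col 0 lands with bottom-row=0; cleared 0 line(s) (total 0); column heights now [2 2 0 0 0], max=2
Drop 2: S rot2 at col 0 lands with bottom-row=2; cleared 0 line(s) (total 0); column heights now [3 4 4 0 0], max=4
Drop 3: J rot3 at col 3 lands with bottom-row=0; cleared 0 line(s) (total 0); column heights now [3 4 4 1 3], max=4
Drop 4: L rot0 at col 1 lands with bottom-row=4; cleared 0 line(s) (total 0); column heights now [3 5 5 6 3], max=6
Drop 5: J rot2 at col 0 lands with bottom-row=5; cleared 0 line(s) (total 0); column heights now [7 7 7 6 3], max=7
Drop 6: S rot3 at col 0 lands with bottom-row=7; cleared 0 line(s) (total 0); column heights now [10 9 7 6 3], max=10

Answer: 0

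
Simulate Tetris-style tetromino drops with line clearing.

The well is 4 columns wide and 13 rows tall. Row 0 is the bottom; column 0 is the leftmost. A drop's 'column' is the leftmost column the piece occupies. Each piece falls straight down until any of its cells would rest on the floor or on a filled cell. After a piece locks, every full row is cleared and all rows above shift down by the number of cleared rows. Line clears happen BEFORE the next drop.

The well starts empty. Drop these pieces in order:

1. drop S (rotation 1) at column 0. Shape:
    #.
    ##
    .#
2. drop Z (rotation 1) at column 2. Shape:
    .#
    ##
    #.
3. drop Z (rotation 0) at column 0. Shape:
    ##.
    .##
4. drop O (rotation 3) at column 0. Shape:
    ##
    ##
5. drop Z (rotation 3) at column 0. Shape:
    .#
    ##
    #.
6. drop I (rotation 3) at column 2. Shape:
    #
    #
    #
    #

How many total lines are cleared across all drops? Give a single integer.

Answer: 2

Derivation:
Drop 1: S rot1 at col 0 lands with bottom-row=0; cleared 0 line(s) (total 0); column heights now [3 2 0 0], max=3
Drop 2: Z rot1 at col 2 lands with bottom-row=0; cleared 1 line(s) (total 1); column heights now [2 1 1 2], max=2
Drop 3: Z rot0 at col 0 lands with bottom-row=1; cleared 1 line(s) (total 2); column heights now [2 2 1 0], max=2
Drop 4: O rot3 at col 0 lands with bottom-row=2; cleared 0 line(s) (total 2); column heights now [4 4 1 0], max=4
Drop 5: Z rot3 at col 0 lands with bottom-row=4; cleared 0 line(s) (total 2); column heights now [6 7 1 0], max=7
Drop 6: I rot3 at col 2 lands with bottom-row=1; cleared 0 line(s) (total 2); column heights now [6 7 5 0], max=7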